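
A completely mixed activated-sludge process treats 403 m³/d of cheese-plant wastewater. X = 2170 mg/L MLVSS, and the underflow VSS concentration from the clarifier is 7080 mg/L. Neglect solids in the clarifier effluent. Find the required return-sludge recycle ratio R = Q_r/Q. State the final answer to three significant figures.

R = Q_r/Q = X/(X_r − X) = 2170 / (7080 − 2170) = 0.4420.

R ≈ 0.442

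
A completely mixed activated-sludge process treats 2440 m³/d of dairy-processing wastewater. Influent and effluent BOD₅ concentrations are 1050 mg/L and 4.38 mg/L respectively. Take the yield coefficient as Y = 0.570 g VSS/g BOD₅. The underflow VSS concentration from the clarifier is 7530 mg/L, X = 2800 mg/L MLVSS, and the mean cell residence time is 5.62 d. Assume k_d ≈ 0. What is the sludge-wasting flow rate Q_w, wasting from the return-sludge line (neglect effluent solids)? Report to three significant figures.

Q_w ≈ 193 m³/d

Biomass mass balance (decay neglected): V·X = Y·Q·(S₀ − S)·θ_c, so V = 0.570 × 2440 × (1050 − 4.38) × 5.62 / 2800 = 2919 m³.
θ_c = V·X/(Q_w·X_r) when wasting from the recycle, so Q_w = V·X/(θ_c·X_r) = 2919 × 2800 / (5.62 × 7530) = 193.1 m³/d.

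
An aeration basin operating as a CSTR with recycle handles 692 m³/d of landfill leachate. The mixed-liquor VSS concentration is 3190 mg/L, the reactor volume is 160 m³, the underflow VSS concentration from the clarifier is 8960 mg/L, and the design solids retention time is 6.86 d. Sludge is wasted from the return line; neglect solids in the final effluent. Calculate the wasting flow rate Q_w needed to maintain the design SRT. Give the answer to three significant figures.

Wasting from the return line (neglecting effluent solids): Q_w = V·X / (θ_c·X_r) = 160.0 × 3190 / (6.86 × 8960) = 8.304 m³/d.

Q_w ≈ 8.30 m³/d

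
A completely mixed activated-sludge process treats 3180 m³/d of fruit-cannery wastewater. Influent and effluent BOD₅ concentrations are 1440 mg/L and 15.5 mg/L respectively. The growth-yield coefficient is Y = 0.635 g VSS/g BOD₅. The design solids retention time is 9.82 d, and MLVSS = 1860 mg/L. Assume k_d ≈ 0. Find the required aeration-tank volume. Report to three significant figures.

V ≈ 15200 m³

With k_d = 0 the design equation reduces to V = Y Q (S₀−S) θ_c / X = 0.635 × 3180 × (1440 − 15.5) × 9.82 / 1860 = 15187 m³.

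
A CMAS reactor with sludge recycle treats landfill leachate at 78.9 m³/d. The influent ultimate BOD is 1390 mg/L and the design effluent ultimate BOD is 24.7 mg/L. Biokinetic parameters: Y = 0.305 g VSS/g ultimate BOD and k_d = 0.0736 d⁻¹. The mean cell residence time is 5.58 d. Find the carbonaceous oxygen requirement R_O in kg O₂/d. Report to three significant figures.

R_O ≈ 74.7 kg O₂/d

Observed yield with endogenous decay: Y_obs = Y / (1 + k_d·θ_c) = 0.305 / (1 + 0.0736 × 5.58) = 0.305 / 1.411 = 0.2162 g VSS/g ultimate BOD.
Substrate removed = Q·(S₀ − S) = 78.9 m³/d × (1390 − 24.7) g/m³ = 1.08×10^5 g/d = 107.7 kg/d.
Net sludge production P_X = 0.2162 × 107.7 = 23.29 kg VSS/d.
R_O = Q·ΔS − 1.42 P_X = 107.7 − 33.07 = 74.65 kg O₂/d.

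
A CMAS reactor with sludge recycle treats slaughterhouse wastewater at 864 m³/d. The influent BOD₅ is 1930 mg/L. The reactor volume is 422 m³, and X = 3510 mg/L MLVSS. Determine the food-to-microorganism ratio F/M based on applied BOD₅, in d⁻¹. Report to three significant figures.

F/M = Q·S₀ / (V·X) = 864 × 1930 / (422.0 × 3510) = 1.126 g BOD₅·(g VSS·d)⁻¹.

F/M ≈ 1.13 d⁻¹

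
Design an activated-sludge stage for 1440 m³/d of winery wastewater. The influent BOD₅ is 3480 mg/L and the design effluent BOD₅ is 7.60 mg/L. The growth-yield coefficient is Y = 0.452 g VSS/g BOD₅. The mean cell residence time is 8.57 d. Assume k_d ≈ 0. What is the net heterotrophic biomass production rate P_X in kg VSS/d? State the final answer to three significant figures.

P_X ≈ 2260 kg VSS/d

Since k_d ≈ 0, Y_obs = Y = 0.452 g VSS/g BOD₅.
ΔS = 3480 − 7.60 = 3472 mg/L, so the substrate removal rate is 1440 × 3472/1000 = 5000 kg BOD₅/d.
Net biomass production P_X = Y_obs × Q·(S₀ − S) = 0.4520 × 5000 = 2260 kg VSS/d.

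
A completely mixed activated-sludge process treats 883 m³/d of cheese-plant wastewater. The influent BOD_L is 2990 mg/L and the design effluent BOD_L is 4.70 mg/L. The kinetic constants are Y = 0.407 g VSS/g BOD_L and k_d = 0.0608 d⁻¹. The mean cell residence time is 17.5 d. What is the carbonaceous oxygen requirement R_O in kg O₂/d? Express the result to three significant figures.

The observed yield is Y_obs = Y/(1 + k_d·θ_c) = 0.407 / (1 + 0.0608 × 17.5) = 0.407 / 2.064 = 0.1972 g VSS per g BOD_L removed.
Mass of BOD_L removed per day: Q(S₀ − S) = 883 × 2985 g/m³ = 2636 kg/d.
Biomass synthesised: P_X = Y_obs × 2636 = 519.8 kg VSS/d.
R_O = Q·ΔS − 1.42 P_X = 2636 − 738.1 = 1898 kg O₂/d.

R_O ≈ 1900 kg O₂/d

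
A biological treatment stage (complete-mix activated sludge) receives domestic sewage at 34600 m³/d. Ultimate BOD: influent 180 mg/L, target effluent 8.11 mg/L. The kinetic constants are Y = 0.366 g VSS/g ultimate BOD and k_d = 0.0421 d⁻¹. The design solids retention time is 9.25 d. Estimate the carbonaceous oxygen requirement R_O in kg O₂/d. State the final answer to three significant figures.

The observed yield is Y_obs = Y/(1 + k_d·θ_c) = 0.366 / (1 + 0.0421 × 9.25) = 0.366 / 1.389 = 0.2634 g VSS per g ultimate BOD removed.
Q·(S₀ − S) = 34600 × (180 − 8.11) × 10⁻³ = 5947 kg/d removed.
P_X = Y_obs·Q·(S₀ − S) = 0.2634 × 5947 = 1567 kg VSS/d.
R_O = Q·ΔS − 1.42 P_X = 5947 − 2225 = 3723 kg O₂/d.

R_O ≈ 3720 kg O₂/d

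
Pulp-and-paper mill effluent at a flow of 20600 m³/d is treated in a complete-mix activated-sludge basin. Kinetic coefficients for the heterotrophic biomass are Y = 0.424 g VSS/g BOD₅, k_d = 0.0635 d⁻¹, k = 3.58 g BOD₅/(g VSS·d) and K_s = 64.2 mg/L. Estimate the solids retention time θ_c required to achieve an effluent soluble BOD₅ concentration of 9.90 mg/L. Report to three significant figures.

Specific growth rate at S = 9.90 mg/L: μ = YkS/(K_s+S) = 0.424·3.58·9.90/(64.2+9.90) = 0.2028 d⁻¹.
θ_c = 1/(μ − k_d) = 1/(0.2028 − 0.0635) = 1/0.1393 = 7.179 d.

θ_c ≈ 7.18 d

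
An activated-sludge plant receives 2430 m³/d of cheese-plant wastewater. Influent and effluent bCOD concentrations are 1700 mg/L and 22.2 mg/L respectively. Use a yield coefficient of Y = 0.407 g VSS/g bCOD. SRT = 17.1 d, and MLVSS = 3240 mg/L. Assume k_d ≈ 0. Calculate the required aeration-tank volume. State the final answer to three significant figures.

V ≈ 8760 m³

With k_d = 0 the design equation reduces to V = Y Q (S₀−S) θ_c / X = 0.407 × 2430 × (1700 − 22.2) × 17.1 / 3240 = 8758 m³.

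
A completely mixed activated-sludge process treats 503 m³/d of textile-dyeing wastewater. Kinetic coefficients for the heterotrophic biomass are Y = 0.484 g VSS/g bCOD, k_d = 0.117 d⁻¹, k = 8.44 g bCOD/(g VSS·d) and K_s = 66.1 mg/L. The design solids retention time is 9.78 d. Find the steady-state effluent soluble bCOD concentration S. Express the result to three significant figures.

For a completely mixed reactor with recycle the Lawrence–McCarty relation gives S = K_s·(1 + k_d·θ_c) / [θ_c·(Y·k − k_d) − 1] = 66.1 × (1 + 0.117 × 9.78) / [9.78 × (0.484 × 8.44 − 0.117) − 1] = 141.7 / 37.81 = 3.749 mg/L.

S ≈ 3.75 mg/L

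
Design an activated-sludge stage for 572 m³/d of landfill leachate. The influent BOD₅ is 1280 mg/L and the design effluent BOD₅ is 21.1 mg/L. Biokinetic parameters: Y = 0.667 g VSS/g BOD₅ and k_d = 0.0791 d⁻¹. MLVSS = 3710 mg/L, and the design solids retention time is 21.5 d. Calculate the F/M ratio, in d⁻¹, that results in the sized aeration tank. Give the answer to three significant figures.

F/M ≈ 0.191 d⁻¹

Steady-state biomass mass balance: V·X·(1 + k_d·θ_c) = Y·Q·(S₀ − S)·θ_c, so V = 0.667 × 572 × (1280 − 21.1) × 21.5 / [3710 × (1 + 0.0791 × 21.5)] = 1.03×10^7 / 10019 = 1031 m³.
F/M = Q·S₀ / (V·X) = 572 × 1280 / (1031 × 3710) = 0.1915 g BOD₅·(g VSS·d)⁻¹.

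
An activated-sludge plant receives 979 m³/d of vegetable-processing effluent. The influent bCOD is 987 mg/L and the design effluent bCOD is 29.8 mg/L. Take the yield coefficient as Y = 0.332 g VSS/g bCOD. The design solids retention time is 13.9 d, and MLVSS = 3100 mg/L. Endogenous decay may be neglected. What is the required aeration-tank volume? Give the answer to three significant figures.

V ≈ 1400 m³

With k_d = 0 the design equation reduces to V = Y Q (S₀−S) θ_c / X = 0.332 × 979 × (987 − 29.8) × 13.9 / 3100 = 1395 m³.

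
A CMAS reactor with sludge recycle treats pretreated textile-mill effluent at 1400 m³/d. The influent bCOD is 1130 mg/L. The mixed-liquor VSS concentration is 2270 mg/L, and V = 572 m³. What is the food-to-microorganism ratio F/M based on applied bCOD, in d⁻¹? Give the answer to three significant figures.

F/M = Q·S₀ / (V·X) = 1400 × 1130 / (572.0 × 2270) = 1.218 g bCOD·(g VSS·d)⁻¹.

F/M ≈ 1.22 d⁻¹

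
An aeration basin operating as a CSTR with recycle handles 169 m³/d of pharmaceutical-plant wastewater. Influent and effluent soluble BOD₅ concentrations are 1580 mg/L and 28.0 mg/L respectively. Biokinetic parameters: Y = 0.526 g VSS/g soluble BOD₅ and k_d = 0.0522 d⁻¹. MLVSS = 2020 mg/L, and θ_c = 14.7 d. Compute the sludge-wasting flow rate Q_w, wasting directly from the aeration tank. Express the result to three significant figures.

Q_w ≈ 38.6 m³/d

Steady-state biomass mass balance: V·X·(1 + k_d·θ_c) = Y·Q·(S₀ − S)·θ_c, so V = 0.526 × 169 × (1580 − 28.0) × 14.7 / [2020 × (1 + 0.0522 × 14.7)] = 2.03×10^6 / 3570 = 568.1 m³.
For wasting at MLVSS concentration, Q_w = V/θ_c = 568.1/14.7 = 38.64 m³/d.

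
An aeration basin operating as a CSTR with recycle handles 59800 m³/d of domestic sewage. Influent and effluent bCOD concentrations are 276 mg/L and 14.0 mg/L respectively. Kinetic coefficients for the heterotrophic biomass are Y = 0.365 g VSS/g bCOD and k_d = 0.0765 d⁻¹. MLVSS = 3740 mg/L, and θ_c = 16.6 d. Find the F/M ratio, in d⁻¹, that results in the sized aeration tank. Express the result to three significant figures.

Rearranging the biomass balance for a CMAS with decay, V = Y·Q·ΔS·θ_c / [X·(1+k_d θ_c)] = 0.365 × 59800 × (276 − 14.0) × 16.6 / [3740 × (1 + 0.0765 × 16.6)] = 9.49×10^7 / 8489 = 11182 m³.
F/M = Q·S₀ / (V·X) = 59800 × 276 / (11182 × 3740) = 0.3947 g bCOD·(g VSS·d)⁻¹.

F/M ≈ 0.395 d⁻¹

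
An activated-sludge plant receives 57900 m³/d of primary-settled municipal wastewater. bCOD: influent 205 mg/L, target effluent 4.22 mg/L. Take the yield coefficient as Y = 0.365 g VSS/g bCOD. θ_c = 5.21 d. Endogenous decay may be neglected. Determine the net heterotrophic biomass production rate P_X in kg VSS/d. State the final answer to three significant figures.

No decay correction is needed, so Y_obs = Y = 0.365.
Substrate removed = Q·(S₀ − S) = 57900 m³/d × (205 − 4.22) g/m³ = 1.16×10^7 g/d = 11625 kg/d.
Net biomass production P_X = Y_obs × Q·(S₀ − S) = 0.3650 × 11625 = 4243 kg VSS/d.

P_X ≈ 4240 kg VSS/d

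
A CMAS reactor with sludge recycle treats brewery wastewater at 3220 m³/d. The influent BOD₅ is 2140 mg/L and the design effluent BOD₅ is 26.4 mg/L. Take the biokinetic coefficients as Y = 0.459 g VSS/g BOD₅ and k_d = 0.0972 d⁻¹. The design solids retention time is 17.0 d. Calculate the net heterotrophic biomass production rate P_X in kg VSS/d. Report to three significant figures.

Correct the yield for decay: Y_obs = Y/(1 + k_d θ_c) = 0.459 / (1 + 0.0972 × 17.0) = 0.459 / 2.652 = 0.1731.
Substrate removed = Q·(S₀ − S) = 3220 m³/d × (2140 − 26.4) g/m³ = 6.81×10^6 g/d = 6806 kg/d.
So the net sludge growth is P_X = 0.1731 × 6806 = 1178 kg VSS/d.

P_X ≈ 1180 kg VSS/d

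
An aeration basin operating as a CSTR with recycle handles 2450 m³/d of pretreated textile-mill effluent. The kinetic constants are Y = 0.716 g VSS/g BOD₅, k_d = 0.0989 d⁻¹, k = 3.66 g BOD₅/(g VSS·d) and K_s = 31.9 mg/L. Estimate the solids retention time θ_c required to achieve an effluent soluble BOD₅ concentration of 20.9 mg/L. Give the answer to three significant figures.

θ_c ≈ 1.07 d

Specific growth rate at S = 20.9 mg/L: μ = YkS/(K_s+S) = 0.716·3.66·20.9/(31.9+20.9) = 1.037 d⁻¹.
θ_c = 1/(μ − k_d) = 1/(1.037 − 0.0989) = 1/0.9384 = 1.066 d.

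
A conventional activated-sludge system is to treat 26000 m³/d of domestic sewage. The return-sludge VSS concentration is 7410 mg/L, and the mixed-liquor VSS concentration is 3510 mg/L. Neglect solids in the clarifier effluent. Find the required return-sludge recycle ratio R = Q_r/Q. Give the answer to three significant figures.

R ≈ 0.900

Mass balance around the secondary clarifier (neglecting effluent solids): R = X / (X_r − X) = 3510 / (7410 − 3510) = 0.9000.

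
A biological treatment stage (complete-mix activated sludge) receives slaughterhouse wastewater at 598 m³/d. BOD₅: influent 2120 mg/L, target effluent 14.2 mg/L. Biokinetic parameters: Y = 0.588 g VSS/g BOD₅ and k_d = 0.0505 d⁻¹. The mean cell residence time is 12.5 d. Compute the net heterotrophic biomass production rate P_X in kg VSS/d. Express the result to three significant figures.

P_X ≈ 454 kg VSS/d

The observed yield is Y_obs = Y/(1 + k_d·θ_c) = 0.588 / (1 + 0.0505 × 12.5) = 0.588 / 1.631 = 0.3605 g VSS per g BOD₅ removed.
Substrate removed = Q·(S₀ − S) = 598 m³/d × (2120 − 14.2) g/m³ = 1.26×10^6 g/d = 1259 kg/d.
Biomass produced: P_X = Y_obs·Q·ΔS = 0.3605 × 1259 ≈ 453.9 kg VSS/d.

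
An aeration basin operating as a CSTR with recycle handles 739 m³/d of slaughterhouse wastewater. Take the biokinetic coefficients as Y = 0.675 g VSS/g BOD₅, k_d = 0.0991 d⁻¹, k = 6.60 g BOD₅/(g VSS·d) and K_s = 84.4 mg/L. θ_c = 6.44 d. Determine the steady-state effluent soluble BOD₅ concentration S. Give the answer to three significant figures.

Effluent substrate depends only on kinetics and SRT: S = K_s(1 + k_d θ_c) / [θ_c(Yk − k_d) − 1] = 84.4 × (1 + 0.0991 × 6.44) / [6.44 × (0.675 × 6.60 − 0.0991) − 1] = 138.3 / 27.05 = 5.111 mg/L.

S ≈ 5.11 mg/L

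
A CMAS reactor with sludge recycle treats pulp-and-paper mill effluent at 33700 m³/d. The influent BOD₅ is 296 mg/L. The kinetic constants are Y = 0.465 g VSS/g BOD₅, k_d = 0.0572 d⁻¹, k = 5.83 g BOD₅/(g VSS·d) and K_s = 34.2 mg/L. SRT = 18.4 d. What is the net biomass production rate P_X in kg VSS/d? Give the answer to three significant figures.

From the Monod/SRT balance for a CMAS, S = K_s·(1+k_d θ_c)/[θ_c·(Y k − k_d) − 1] = 34.2 × (1 + 0.0572 × 18.4) / [18.4 × (0.465 × 5.83 − 0.0572) − 1] = 70.19 / 47.83 = 1.468 mg/L.
Correct the yield for decay: Y_obs = Y/(1 + k_d θ_c) = 0.465 / (1 + 0.0572 × 18.4) = 0.465 / 2.052 = 0.2266.
Mass of BOD₅ removed per day: Q(S₀ − S) = 33700 × 294.5 g/m³ = 9926 kg/d.
Biomass produced: P_X = Y_obs·Q·ΔS = 0.2266 × 9926 ≈ 2249 kg VSS/d.

P_X ≈ 2250 kg VSS/d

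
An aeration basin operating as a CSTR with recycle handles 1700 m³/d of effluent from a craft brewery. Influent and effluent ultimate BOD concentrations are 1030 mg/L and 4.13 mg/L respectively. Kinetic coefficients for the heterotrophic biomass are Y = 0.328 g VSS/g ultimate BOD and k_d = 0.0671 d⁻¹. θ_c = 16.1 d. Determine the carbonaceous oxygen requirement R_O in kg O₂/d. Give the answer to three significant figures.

Y_obs = Y / (1 + k_d θ_c) = 0.328 / (1 + 0.0671 × 16.1) = 0.328 / 2.080 = 0.1577.
Mass of ultimate BOD removed per day: Q(S₀ − S) = 1700 × 1026 g/m³ = 1744 kg/d.
P_X = Y_obs·Q·(S₀ − S) = 0.1577 × 1744 = 275.0 kg VSS/d.
Carbonaceous O₂ demand = substrate oxidised − cell-mass equivalent = 1744 − 1.42 × 275.0 = 1354 kg O₂/d.

R_O ≈ 1350 kg O₂/d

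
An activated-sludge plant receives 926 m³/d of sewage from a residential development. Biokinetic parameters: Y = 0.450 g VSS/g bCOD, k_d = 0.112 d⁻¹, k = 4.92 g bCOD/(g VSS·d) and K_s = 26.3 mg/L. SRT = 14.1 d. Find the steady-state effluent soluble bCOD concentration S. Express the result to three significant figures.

Effluent substrate depends only on kinetics and SRT: S = K_s(1 + k_d θ_c) / [θ_c(Yk − k_d) − 1] = 26.3 × (1 + 0.112 × 14.1) / [14.1 × (0.450 × 4.92 − 0.112) − 1] = 67.83 / 28.64 = 2.369 mg/L.

S ≈ 2.37 mg/L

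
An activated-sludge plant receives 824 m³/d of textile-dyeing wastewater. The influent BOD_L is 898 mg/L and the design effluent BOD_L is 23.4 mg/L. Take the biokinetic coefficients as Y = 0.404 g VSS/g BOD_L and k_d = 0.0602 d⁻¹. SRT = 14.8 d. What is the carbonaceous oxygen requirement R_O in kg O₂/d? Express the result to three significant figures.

R_O ≈ 502 kg O₂/d

Y_obs = Y / (1 + k_d θ_c) = 0.404 / (1 + 0.0602 × 14.8) = 0.404 / 1.891 = 0.2136.
Q·(S₀ − S) = 824 × (898 − 23.4) × 10⁻³ = 720.7 kg/d removed.
P_X = Y_obs·Q·(S₀ − S) = 0.2136 × 720.7 = 154.0 kg VSS/d.
Carbonaceous O₂ demand = substrate oxidised − cell-mass equivalent = 720.7 − 1.42 × 154.0 = 502.0 kg O₂/d.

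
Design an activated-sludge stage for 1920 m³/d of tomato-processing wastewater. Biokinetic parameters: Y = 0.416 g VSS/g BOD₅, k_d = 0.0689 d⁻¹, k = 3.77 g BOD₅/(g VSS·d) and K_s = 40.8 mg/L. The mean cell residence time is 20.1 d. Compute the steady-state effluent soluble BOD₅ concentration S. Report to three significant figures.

From the Monod/SRT balance for a CMAS, S = K_s·(1+k_d θ_c)/[θ_c·(Y k − k_d) − 1] = 40.8 × (1 + 0.0689 × 20.1) / [20.1 × (0.416 × 3.77 − 0.0689) − 1] = 97.30 / 29.14 = 3.339 mg/L.

S ≈ 3.34 mg/L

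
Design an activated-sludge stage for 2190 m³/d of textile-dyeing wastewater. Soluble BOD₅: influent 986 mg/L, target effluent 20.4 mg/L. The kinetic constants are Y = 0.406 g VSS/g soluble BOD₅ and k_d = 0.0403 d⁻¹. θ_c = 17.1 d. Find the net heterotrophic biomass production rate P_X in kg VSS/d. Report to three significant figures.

Y_obs = Y / (1 + k_d θ_c) = 0.406 / (1 + 0.0403 × 17.1) = 0.406 / 1.689 = 0.2404.
Substrate removed = Q·(S₀ − S) = 2190 m³/d × (986 − 20.4) g/m³ = 2.11×10^6 g/d = 2115 kg/d.
Biomass produced: P_X = Y_obs·Q·ΔS = 0.2404 × 2115 ≈ 508.3 kg VSS/d.

P_X ≈ 508 kg VSS/d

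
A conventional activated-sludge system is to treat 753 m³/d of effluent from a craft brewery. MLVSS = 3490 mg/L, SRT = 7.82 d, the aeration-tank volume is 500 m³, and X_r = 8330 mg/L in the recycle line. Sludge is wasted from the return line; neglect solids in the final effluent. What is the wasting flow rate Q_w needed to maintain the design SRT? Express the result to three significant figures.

Wasting from the return line (neglecting effluent solids): Q_w = V·X / (θ_c·X_r) = 500.0 × 3490 / (7.82 × 8330) = 26.79 m³/d.

Q_w ≈ 26.8 m³/d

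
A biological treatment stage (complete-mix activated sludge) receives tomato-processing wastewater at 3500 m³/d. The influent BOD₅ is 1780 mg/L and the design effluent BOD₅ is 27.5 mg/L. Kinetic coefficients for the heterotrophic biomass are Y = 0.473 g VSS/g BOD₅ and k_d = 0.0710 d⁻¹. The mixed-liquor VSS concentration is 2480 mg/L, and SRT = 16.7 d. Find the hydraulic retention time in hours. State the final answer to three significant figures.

From the SRT design equation V = Y Q (S₀−S) θ_c / [X (1 + k_d θ_c)] = 0.473 × 3500 × (1780 − 27.5) × 16.7 / [2480 × (1 + 0.0710 × 16.7)] = 4.85×10^7 / 5421 = 8938 m³.
τ = V/Q = 8938/3500 = 2.554 d, or 61.29 h.

τ ≈ 61.3 h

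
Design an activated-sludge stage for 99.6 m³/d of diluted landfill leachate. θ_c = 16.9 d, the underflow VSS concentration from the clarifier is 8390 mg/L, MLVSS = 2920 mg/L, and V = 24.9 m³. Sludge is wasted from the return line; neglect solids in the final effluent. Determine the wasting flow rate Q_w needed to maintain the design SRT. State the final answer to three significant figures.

Q_w ≈ 0.513 m³/d

Q_w = (V·X)/(θ_c X_r) = 24.90 × 2920 / (16.9 × 8390) = 0.5128 m³/d.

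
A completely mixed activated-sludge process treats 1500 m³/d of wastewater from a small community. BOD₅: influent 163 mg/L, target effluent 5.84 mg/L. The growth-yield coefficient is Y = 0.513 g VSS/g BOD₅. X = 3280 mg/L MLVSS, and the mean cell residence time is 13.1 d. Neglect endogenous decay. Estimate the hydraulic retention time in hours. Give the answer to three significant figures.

τ ≈ 7.73 h

With k_d = 0 the design equation reduces to V = Y Q (S₀−S) θ_c / X = 0.513 × 1500 × (163 − 5.84) × 13.1 / 3280 = 483.0 m³.
HRT = V/Q = 483.0 m³ / 1500 m³·d⁻¹ = 0.3220 d × 24 = 7.728 h.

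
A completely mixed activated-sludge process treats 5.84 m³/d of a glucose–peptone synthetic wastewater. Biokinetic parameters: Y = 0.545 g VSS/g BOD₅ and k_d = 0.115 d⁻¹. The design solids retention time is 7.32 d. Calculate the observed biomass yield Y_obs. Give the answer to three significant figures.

The observed yield is Y_obs = Y/(1 + k_d·θ_c) = 0.545 / (1 + 0.115 × 7.32) = 0.545 / 1.842 = 0.2959 g VSS per g BOD₅ removed.

Y_obs ≈ 0.296 g VSS/g BOD₅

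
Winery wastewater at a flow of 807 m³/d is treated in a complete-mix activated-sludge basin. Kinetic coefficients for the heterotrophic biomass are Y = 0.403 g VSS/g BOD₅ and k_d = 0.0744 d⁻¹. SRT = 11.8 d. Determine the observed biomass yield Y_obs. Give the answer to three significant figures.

Observed yield with endogenous decay: Y_obs = Y / (1 + k_d·θ_c) = 0.403 / (1 + 0.0744 × 11.8) = 0.403 / 1.878 = 0.2146 g VSS/g BOD₅.

Y_obs ≈ 0.215 g VSS/g BOD₅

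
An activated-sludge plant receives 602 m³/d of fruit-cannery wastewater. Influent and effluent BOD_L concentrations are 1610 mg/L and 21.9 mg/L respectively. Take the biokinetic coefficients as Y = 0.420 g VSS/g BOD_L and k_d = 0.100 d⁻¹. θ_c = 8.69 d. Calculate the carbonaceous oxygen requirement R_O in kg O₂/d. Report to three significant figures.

The observed yield is Y_obs = Y/(1 + k_d·θ_c) = 0.420 / (1 + 0.100 × 8.69) = 0.420 / 1.869 = 0.2247 g VSS per g BOD_L removed.
Mass of BOD_L removed per day: Q(S₀ − S) = 602 × 1588 g/m³ = 956.0 kg/d.
Biomass synthesised: P_X = Y_obs × 956.0 = 214.8 kg VSS/d.
Carbonaceous O₂ demand = substrate oxidised − cell-mass equivalent = 956.0 − 1.42 × 214.8 = 651.0 kg O₂/d.

R_O ≈ 651 kg O₂/d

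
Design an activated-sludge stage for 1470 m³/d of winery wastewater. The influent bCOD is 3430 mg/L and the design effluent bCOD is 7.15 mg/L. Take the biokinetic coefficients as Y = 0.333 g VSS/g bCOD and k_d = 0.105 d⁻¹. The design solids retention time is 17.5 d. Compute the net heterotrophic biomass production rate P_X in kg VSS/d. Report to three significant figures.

P_X ≈ 590 kg VSS/d

Y_obs = Y / (1 + k_d θ_c) = 0.333 / (1 + 0.105 × 17.5) = 0.333 / 2.837 = 0.1174.
Q·(S₀ − S) = 1470 × (3430 − 7.15) × 10⁻³ = 5032 kg/d removed.
Biomass produced: P_X = Y_obs·Q·ΔS = 0.1174 × 5032 ≈ 590.5 kg VSS/d.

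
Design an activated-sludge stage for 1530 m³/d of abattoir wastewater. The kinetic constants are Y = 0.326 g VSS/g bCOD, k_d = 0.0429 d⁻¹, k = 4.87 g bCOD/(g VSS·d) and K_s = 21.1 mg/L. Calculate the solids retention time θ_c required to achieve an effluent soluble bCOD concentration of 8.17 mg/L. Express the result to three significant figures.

At the target effluent, Y k S/(K_s+S) = 0.326×4.87×8.17/29.27 = 0.4431 d⁻¹.
Then 1/θ_c = μ − k_d = 0.4431 − 0.0429 = 0.4002 d⁻¹, giving θ_c = 2.498 d.

θ_c ≈ 2.50 d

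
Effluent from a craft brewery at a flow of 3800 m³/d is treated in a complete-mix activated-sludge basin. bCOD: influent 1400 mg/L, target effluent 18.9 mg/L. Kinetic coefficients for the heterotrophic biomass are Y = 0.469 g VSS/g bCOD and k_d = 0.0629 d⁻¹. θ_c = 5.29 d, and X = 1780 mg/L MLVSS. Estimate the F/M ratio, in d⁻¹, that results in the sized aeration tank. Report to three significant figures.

F/M ≈ 0.545 d⁻¹

Rearranging the biomass balance for a CMAS with decay, V = Y·Q·ΔS·θ_c / [X·(1+k_d θ_c)] = 0.469 × 3800 × (1400 − 18.9) × 5.29 / [1780 × (1 + 0.0629 × 5.29)] = 1.3×10^7 / 2372 = 5489 m³.
Food-to-microorganism ratio F/M = Q S₀ / (V X) = 3800 × 1400 / (5489 × 1780) = 0.5445 d⁻¹.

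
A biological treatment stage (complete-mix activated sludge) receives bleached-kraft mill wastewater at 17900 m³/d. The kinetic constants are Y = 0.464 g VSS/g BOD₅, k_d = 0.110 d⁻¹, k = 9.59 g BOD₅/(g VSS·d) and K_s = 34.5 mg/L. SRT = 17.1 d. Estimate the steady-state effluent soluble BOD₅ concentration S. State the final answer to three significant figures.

S ≈ 1.36 mg/L

From the Monod/SRT balance for a CMAS, S = K_s·(1+k_d θ_c)/[θ_c·(Y k − k_d) − 1] = 34.5 × (1 + 0.110 × 17.1) / [17.1 × (0.464 × 9.59 − 0.110) − 1] = 99.39 / 73.21 = 1.358 mg/L.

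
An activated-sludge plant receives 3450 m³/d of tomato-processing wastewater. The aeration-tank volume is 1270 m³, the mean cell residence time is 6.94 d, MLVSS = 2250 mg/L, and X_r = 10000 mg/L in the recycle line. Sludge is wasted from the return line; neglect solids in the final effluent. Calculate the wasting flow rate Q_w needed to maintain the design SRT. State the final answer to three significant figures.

Q_w = (V·X)/(θ_c X_r) = 1270 × 2250 / (6.94 × 10000) = 41.17 m³/d.

Q_w ≈ 41.2 m³/d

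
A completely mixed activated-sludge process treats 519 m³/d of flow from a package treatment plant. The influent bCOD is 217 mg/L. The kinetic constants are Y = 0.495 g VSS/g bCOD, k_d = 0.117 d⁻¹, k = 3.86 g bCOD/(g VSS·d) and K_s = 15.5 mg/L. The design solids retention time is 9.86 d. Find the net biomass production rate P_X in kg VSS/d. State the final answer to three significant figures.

From the Monod/SRT balance for a CMAS, S = K_s·(1+k_d θ_c)/[θ_c·(Y k − k_d) − 1] = 15.5 × (1 + 0.117 × 9.86) / [9.86 × (0.495 × 3.86 − 0.117) − 1] = 33.38 / 16.69 = 2.001 mg/L.
Observed yield with endogenous decay: Y_obs = Y / (1 + k_d·θ_c) = 0.495 / (1 + 0.117 × 9.86) = 0.495 / 2.154 = 0.2298 g VSS/g bCOD.
Substrate removed = Q·(S₀ − S) = 519 m³/d × (217 − 2.00) g/m³ = 1.12×10^5 g/d = 111.6 kg/d.
P_X = Y_obs · Q(S₀ − S) = 0.2298 × 111.6 = 25.65 kg VSS/d.

P_X ≈ 25.6 kg VSS/d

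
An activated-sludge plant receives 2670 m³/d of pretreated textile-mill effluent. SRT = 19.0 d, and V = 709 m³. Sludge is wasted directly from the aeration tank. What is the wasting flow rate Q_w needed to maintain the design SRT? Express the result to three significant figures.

Wasting from the aeration tank: Q_w = V / θ_c = 709.0 / 19.0 = 37.32 m³/d.

Q_w ≈ 37.3 m³/d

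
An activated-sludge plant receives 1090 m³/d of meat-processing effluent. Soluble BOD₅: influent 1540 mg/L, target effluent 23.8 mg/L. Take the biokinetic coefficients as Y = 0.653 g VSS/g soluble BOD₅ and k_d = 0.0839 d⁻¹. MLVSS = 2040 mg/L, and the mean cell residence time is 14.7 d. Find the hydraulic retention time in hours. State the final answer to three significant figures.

τ ≈ 76.7 h

Rearranging the biomass balance for a CMAS with decay, V = Y·Q·ΔS·θ_c / [X·(1+k_d θ_c)] = 0.653 × 1090 × (1540 − 23.8) × 14.7 / [2040 × (1 + 0.0839 × 14.7)] = 1.59×10^7 / 4556 = 3482 m³.
HRT = V/Q = 3482 m³ / 1090 m³·d⁻¹ = 3.195 d × 24 = 76.67 h.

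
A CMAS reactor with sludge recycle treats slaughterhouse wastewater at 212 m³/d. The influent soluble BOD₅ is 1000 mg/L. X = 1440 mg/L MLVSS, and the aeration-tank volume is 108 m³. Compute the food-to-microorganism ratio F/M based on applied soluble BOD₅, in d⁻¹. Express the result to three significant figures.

F/M ≈ 1.36 d⁻¹

Food-to-microorganism ratio F/M = Q S₀ / (V X) = 212 × 1000 / (108.0 × 1440) = 1.363 d⁻¹.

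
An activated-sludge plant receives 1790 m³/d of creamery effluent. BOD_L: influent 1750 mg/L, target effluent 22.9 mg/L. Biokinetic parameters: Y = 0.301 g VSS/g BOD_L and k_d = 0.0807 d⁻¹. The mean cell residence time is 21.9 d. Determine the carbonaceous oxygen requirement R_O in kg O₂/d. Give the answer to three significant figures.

R_O ≈ 2610 kg O₂/d

Y_obs = Y / (1 + k_d θ_c) = 0.301 / (1 + 0.0807 × 21.9) = 0.301 / 2.767 = 0.1088.
Mass of BOD_L removed per day: Q(S₀ − S) = 1790 × 1727 g/m³ = 3092 kg/d.
P_X = Y_obs·Q·(S₀ − S) = 0.1088 × 3092 = 336.3 kg VSS/d.
R_O = Q·ΔS − 1.42 P_X = 3092 − 477.5 = 2614 kg O₂/d.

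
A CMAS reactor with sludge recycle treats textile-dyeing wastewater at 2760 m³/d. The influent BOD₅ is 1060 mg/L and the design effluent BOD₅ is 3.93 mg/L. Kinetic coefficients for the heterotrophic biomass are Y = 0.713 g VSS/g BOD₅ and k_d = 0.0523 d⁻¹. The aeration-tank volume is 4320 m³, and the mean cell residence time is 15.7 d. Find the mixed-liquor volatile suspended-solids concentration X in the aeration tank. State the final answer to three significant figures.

Solving the biomass balance for X: X = Y Q (S₀−S) θ_c / [V (1+k_d θ_c)] = 0.713 × 2760 × (1060 − 3.93) × 15.7 / [4320 × (1 + 0.0523 × 15.7)] = 4147 mg/L.

X ≈ 4150 mg/L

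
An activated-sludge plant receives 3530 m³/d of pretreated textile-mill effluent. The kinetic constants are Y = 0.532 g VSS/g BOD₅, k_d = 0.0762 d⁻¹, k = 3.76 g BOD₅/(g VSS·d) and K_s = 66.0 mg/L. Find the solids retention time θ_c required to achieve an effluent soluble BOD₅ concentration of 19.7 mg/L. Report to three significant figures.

θ_c ≈ 2.61 d

Specific growth rate at S = 19.7 mg/L: μ = YkS/(K_s+S) = 0.532·3.76·19.7/(66.0+19.7) = 0.4598 d⁻¹.
Then 1/θ_c = μ − k_d = 0.4598 − 0.0762 = 0.3836 d⁻¹, giving θ_c = 2.607 d.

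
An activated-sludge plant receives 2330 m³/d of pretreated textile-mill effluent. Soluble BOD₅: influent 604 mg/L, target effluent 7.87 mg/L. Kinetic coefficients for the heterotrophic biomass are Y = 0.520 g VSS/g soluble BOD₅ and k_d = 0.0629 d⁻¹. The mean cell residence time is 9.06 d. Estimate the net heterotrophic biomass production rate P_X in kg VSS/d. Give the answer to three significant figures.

P_X ≈ 460 kg VSS/d

Y_obs = Y / (1 + k_d θ_c) = 0.520 / (1 + 0.0629 × 9.06) = 0.520 / 1.570 = 0.3312.
Substrate removed = Q·(S₀ − S) = 2330 m³/d × (604 − 7.87) g/m³ = 1.39×10^6 g/d = 1389 kg/d.
So the net sludge growth is P_X = 0.3312 × 1389 = 460.1 kg VSS/d.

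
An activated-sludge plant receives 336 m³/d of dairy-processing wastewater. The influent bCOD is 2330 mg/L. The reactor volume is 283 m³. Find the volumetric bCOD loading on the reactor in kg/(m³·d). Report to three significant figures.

L_v ≈ 2.77 kg bCOD/(m³·d)

L_v = Q S₀ / V = 336 × 2330 × 10⁻³ / 283.0 = 2.766 kg/(m³·d).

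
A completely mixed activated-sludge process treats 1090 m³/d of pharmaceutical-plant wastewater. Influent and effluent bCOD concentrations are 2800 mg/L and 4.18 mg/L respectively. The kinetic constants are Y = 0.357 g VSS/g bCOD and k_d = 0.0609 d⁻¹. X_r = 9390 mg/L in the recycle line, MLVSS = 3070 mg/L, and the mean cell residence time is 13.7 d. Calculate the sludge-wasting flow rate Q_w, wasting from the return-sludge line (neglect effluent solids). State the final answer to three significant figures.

Q_w ≈ 63.2 m³/d

From the SRT design equation V = Y Q (S₀−S) θ_c / [X (1 + k_d θ_c)] = 0.357 × 1090 × (2800 − 4.18) × 13.7 / [3070 × (1 + 0.0609 × 13.7)] = 1.49×10^7 / 5631 = 2647 m³.
θ_c = V·X/(Q_w·X_r) when wasting from the recycle, so Q_w = V·X/(θ_c·X_r) = 2647 × 3070 / (13.7 × 9390) = 63.16 m³/d.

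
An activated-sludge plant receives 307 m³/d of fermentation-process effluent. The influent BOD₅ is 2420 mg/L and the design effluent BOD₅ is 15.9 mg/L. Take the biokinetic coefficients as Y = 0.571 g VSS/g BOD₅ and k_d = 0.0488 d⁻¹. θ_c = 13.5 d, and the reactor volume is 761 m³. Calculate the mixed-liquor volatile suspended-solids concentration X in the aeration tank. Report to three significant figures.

X ≈ 4510 mg/L

Solving the biomass balance for X: X = Y Q (S₀−S) θ_c / [V (1+k_d θ_c)] = 0.571 × 307 × (2420 − 15.9) × 13.5 / [761 × (1 + 0.0488 × 13.5)] = 4507 mg/L.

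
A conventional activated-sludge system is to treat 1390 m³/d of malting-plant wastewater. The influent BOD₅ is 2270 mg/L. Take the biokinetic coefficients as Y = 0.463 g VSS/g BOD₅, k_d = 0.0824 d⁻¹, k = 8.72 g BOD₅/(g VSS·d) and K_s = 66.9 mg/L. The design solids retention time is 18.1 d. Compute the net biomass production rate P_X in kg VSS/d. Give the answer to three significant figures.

P_X ≈ 586 kg VSS/d

From the Monod/SRT balance for a CMAS, S = K_s·(1+k_d θ_c)/[θ_c·(Y k − k_d) − 1] = 66.9 × (1 + 0.0824 × 18.1) / [18.1 × (0.463 × 8.72 − 0.0824) − 1] = 166.7 / 70.58 = 2.361 mg/L.
Correct the yield for decay: Y_obs = Y/(1 + k_d θ_c) = 0.463 / (1 + 0.0824 × 18.1) = 0.463 / 2.491 = 0.1858.
Q·(S₀ − S) = 1390 × (2270 − 2.36) × 10⁻³ = 3152 kg/d removed.
Biomass produced: P_X = Y_obs·Q·ΔS = 0.1858 × 3152 ≈ 585.8 kg VSS/d.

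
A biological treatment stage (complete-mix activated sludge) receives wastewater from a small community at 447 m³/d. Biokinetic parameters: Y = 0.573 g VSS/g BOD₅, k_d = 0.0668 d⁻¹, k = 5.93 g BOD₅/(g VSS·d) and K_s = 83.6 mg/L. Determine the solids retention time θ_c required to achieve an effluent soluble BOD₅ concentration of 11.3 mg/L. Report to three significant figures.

θ_c ≈ 2.96 d

At the target effluent, Y k S/(K_s+S) = 0.573×5.93×11.3/94.90 = 0.4046 d⁻¹.
Then 1/θ_c = μ − k_d = 0.4046 − 0.0668 = 0.3378 d⁻¹, giving θ_c = 2.960 d.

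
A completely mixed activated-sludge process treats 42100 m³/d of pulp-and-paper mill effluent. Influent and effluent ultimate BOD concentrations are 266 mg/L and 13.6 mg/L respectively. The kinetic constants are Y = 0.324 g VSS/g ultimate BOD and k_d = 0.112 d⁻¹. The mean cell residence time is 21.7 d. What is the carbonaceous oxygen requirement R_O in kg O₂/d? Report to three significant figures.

The observed yield is Y_obs = Y/(1 + k_d·θ_c) = 0.324 / (1 + 0.112 × 21.7) = 0.324 / 3.430 = 0.09445 g VSS per g ultimate BOD removed.
Mass of ultimate BOD removed per day: Q(S₀ − S) = 42100 × 252.4 g/m³ = 10626 kg/d.
Net sludge production P_X = 0.09445 × 10626 = 1004 kg VSS/d.
R_O = Q·(S₀ − S) − 1.42·P_X = 10626 − 1.42 × 1004 = 9201 kg O₂/d.

R_O ≈ 9200 kg O₂/d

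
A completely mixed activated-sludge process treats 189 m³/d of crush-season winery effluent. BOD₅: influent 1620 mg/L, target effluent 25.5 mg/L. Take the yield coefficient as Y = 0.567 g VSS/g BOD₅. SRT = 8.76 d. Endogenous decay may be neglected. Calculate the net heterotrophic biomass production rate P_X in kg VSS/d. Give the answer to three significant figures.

P_X ≈ 171 kg VSS/d

With endogenous decay neglected, the observed yield equals the true yield: Y_obs = Y = 0.567 g VSS/g BOD₅.
ΔS = 1620 − 25.5 = 1594 mg/L, so the substrate removal rate is 189 × 1594/1000 = 301.4 kg BOD₅/d.
So the net sludge growth is P_X = 0.5670 × 301.4 = 170.9 kg VSS/d.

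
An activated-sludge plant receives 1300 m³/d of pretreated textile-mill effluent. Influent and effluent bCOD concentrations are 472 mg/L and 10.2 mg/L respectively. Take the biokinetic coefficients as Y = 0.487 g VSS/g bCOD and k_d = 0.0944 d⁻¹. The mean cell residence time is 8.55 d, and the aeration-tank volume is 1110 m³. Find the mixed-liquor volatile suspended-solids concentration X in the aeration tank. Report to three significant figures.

X ≈ 1250 mg/L

Solving the biomass balance for X: X = Y Q (S₀−S) θ_c / [V (1+k_d θ_c)] = 0.487 × 1300 × (472 − 10.2) × 8.55 / [1110 × (1 + 0.0944 × 8.55)] = 1246 mg/L.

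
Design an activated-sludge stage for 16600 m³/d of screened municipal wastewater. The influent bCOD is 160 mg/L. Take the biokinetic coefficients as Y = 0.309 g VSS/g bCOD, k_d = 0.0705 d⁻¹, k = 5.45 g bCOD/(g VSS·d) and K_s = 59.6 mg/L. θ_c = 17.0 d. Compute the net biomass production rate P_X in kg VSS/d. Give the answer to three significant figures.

Effluent substrate depends only on kinetics and SRT: S = K_s(1 + k_d θ_c) / [θ_c(Yk − k_d) − 1] = 59.6 × (1 + 0.0705 × 17.0) / [17.0 × (0.309 × 5.45 − 0.0705) − 1] = 131.0 / 26.43 = 4.958 mg/L.
Correct the yield for decay: Y_obs = Y/(1 + k_d θ_c) = 0.309 / (1 + 0.0705 × 17.0) = 0.309 / 2.199 = 0.1406.
Substrate removed = Q·(S₀ − S) = 16600 m³/d × (160 − 4.96) g/m³ = 2.57×10^6 g/d = 2574 kg/d.
Net biomass production P_X = Y_obs × Q·(S₀ − S) = 0.1406 × 2574 = 361.7 kg VSS/d.

P_X ≈ 362 kg VSS/d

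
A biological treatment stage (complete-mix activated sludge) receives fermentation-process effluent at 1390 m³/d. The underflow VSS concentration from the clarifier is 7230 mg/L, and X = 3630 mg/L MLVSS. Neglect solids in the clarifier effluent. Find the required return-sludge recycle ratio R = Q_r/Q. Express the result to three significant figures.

R = Q_r/Q = X/(X_r − X) = 3630 / (7230 − 3630) = 1.008.

R ≈ 1.01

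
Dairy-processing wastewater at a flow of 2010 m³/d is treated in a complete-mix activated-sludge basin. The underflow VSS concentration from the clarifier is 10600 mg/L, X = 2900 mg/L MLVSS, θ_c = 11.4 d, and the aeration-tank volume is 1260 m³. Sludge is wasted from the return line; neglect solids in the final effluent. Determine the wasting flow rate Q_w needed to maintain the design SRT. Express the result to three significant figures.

Q_w ≈ 30.2 m³/d

Q_w = (V·X)/(θ_c X_r) = 1260 × 2900 / (11.4 × 10600) = 30.24 m³/d.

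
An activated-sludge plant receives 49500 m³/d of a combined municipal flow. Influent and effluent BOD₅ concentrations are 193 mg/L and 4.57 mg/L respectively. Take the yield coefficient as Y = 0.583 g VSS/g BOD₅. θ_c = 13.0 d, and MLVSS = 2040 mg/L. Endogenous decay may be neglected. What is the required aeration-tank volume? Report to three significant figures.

Biomass mass balance (decay neglected): V·X = Y·Q·(S₀ − S)·θ_c, so V = 0.583 × 49500 × (193 − 4.57) × 13.0 / 2040 = 34653 m³.

V ≈ 34700 m³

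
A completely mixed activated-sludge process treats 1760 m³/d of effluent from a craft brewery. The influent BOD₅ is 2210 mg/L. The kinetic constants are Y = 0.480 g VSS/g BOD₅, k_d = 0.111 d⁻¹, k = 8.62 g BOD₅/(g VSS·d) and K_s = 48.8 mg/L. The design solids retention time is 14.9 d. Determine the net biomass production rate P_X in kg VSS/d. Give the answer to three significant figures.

P_X ≈ 703 kg VSS/d

From the Monod/SRT balance for a CMAS, S = K_s·(1+k_d θ_c)/[θ_c·(Y k − k_d) − 1] = 48.8 × (1 + 0.111 × 14.9) / [14.9 × (0.480 × 8.62 − 0.111) − 1] = 129.5 / 59.00 = 2.195 mg/L.
Correct the yield for decay: Y_obs = Y/(1 + k_d θ_c) = 0.480 / (1 + 0.111 × 14.9) = 0.480 / 2.654 = 0.1809.
ΔS = 2210 − 2.20 = 2208 mg/L, so the substrate removal rate is 1760 × 2208/1000 = 3886 kg BOD₅/d.
P_X = Y_obs · Q(S₀ − S) = 0.1809 × 3886 = 702.8 kg VSS/d.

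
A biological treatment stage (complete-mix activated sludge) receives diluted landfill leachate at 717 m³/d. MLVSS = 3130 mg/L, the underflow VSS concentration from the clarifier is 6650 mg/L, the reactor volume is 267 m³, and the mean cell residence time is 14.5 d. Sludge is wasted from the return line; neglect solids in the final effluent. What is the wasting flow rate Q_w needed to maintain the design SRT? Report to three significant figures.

Q_w = (V·X)/(θ_c X_r) = 267.0 × 3130 / (14.5 × 6650) = 8.667 m³/d.

Q_w ≈ 8.67 m³/d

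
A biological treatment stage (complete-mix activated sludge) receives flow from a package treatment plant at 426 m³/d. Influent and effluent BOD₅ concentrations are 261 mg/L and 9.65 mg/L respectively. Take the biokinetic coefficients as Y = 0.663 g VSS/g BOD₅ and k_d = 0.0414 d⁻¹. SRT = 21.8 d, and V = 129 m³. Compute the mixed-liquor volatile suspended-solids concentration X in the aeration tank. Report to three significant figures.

X ≈ 6310 mg/L

From V·X·(1 + k_d·θ_c) = Y·Q·(S₀ − S)·θ_c: X = 0.663 × 426 × (261 − 9.65) × 21.8 / [129 × (1 + 0.0414 × 21.8)] = 6306 mg/L.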